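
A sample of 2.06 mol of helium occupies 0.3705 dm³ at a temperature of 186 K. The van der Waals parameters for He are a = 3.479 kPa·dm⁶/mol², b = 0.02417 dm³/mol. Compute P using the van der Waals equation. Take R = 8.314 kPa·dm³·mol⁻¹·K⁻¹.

P ≈ 9825 kPa

P = nRT/(V − nb) − a n²/V²
nRT/(V − nb) = (2.06)(8.314)(186)/(0.3705 − 2.06×0.02417) = 3185.6/0.32071 = 9933.0 kPa
a n²/V² = (3.479)(2.06)²/(0.3705)² = 107.55 kPa
P = 9933.0 − 107.55 = 9825 kPa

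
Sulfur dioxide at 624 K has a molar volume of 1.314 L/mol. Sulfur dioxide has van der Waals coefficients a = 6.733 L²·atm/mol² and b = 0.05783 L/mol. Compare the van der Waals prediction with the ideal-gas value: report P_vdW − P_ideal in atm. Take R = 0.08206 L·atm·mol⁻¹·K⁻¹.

ΔP ≈ -2.106 atm

Ideal: P_ideal = RT/V_m = (0.08206)(624)/1.314 = 38.9691 atm
vdW: P = RT/(V_m − b) − a/V_m² = 51.2054/1.25617 − 6.733/1.72660 = 40.7631 − 3.89957 = 36.8635 atm
ΔP = 36.8635 − 38.9691 = -2.106 atm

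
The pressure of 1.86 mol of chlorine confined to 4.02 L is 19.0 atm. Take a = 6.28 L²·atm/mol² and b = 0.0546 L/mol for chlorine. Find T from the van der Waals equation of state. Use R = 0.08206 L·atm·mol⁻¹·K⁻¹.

T = (P + a n²/V²)(V − nb)/(nR)
P + a n²/V² = 19.0 + (6.28)(1.86)²/(4.02)² = 20.344 atm
V − nb = 4.02 − (1.86)(0.0546) = 3.9184 L
T = (20.344)(3.9184)/((1.86)(0.08206)) = 522.3 K

T ≈ 522.3 K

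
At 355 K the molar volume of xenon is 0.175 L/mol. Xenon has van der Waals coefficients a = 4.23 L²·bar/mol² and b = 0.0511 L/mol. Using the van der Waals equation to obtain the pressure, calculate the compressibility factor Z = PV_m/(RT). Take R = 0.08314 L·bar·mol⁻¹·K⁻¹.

Z ≈ 0.5935

P = RT/(V_m − b) − a/V_m² = (0.08314)(355)/(0.175 − 0.0511) − 4.23/(0.175)²
  = 29.515/0.12390 − 138.12 = 238.22 − 138.12 = 100.10 bar
Z = PV_m/(RT) = (100.10)(0.175)/((0.08314)(355)) = 17.518/29.515 = 0.5935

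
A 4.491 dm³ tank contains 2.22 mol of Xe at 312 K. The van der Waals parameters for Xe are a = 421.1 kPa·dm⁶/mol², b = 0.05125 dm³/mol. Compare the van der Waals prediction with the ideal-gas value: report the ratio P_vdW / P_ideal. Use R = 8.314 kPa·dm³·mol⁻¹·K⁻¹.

P_vdW / P_ideal ≈ 0.9457

Ideal: P_ideal = nRT/V = (2.22)(8.314)(312)/4.491 = 1282.26 kPa
vdW: P = nRT/(V − nb) − a n²/V² = 5758.61/4.37723 − 2075.35/20.1691 = 1315.58 − 102.898 = 1212.68 kPa
Ratio = 1212.68/1282.26 = 0.9457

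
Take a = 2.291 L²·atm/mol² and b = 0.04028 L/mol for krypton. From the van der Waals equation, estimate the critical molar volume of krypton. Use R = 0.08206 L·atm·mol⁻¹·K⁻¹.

For a van der Waals gas, V_m,c = 3b.
V_m,c = 3×0.04028 = 0.1208 L/mol

V_m,c ≈ 0.1208 L/mol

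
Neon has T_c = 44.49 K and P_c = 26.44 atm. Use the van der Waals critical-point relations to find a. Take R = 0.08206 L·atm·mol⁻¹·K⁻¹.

a ≈ 0.2127 L²·atm/mol²

From T_c = 8a/(27Rb) and P_c = a/(27b²): a = 27 R² T_c²/(64 P_c).
a = 27×(0.08206)²×(44.49)²/(64×26.44) = 359.87/1692.2 = 0.2127 L²·atm/mol²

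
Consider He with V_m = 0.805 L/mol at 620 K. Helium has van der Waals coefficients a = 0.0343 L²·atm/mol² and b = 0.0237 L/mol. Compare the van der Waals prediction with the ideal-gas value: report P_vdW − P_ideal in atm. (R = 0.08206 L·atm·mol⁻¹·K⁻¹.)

ΔP ≈ 1.864 atm

Ideal: P_ideal = RT/V_m = (0.08206)(620)/0.805 = 63.2015 atm
vdW: P = RT/(V_m − b) − a/V_m² = 50.8772/0.781300 − 0.0343/0.648025 = 65.1186 − 0.0529301 = 65.0657 atm
ΔP = 65.0657 − 63.2015 = 1.864 atm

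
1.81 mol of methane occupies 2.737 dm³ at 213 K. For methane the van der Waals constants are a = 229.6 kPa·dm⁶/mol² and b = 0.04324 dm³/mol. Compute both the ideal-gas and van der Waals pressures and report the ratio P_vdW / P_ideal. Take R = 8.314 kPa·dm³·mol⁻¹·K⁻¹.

Ideal: P_ideal = nRT/V = (1.81)(8.314)(213)/2.737 = 1171.10 kPa
vdW: P = nRT/(V − nb) − a n²/V² = 3205.30/2.65874 − 752.193/7.49117 = 1205.57 − 100.411 = 1105.16 kPa
Ratio = 1105.16/1171.10 = 0.9437

P_vdW / P_ideal ≈ 0.9437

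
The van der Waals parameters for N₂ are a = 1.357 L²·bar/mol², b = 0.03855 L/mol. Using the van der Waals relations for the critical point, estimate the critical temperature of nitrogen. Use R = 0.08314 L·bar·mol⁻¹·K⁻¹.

T_c ≈ 125.5 K

For a van der Waals gas, T_c = 8a/(27Rb).
T_c = 8×1.357/(27×0.08314×0.03855) = 10.856/0.086536 = 125.5 K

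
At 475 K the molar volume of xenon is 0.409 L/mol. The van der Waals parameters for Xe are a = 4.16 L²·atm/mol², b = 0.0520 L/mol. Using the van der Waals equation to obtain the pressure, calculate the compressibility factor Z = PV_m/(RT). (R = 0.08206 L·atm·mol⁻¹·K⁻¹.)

Z ≈ 0.8847

P = RT/(V_m − b) − a/V_m² = (0.08206)(475)/(0.409 − 0.0520) − 4.16/(0.409)²
  = 38.979/0.35700 − 24.868 = 109.18 − 24.868 = 84.31 atm
Z = PV_m/(RT) = (84.31)(0.409)/((0.08206)(475)) = 34.483/38.979 = 0.8847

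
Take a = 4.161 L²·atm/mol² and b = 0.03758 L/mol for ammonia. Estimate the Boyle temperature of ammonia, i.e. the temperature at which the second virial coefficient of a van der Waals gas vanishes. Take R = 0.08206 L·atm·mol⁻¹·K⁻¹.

For a van der Waals gas the second virial coefficient B₂ = b − a/(RT) vanishes at T_B = a/(Rb).
T_B = 4.161/(0.08206×0.03758) = 4.161/0.0030838 = 1349 K

T_B ≈ 1349 K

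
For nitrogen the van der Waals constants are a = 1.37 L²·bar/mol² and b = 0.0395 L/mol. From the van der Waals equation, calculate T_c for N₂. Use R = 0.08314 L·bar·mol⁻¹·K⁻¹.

For a van der Waals gas, T_c = 8a/(27Rb).
T_c = 8×1.37/(27×0.08314×0.0395) = 10.960/0.088669 = 123.6 K

T_c ≈ 123.6 K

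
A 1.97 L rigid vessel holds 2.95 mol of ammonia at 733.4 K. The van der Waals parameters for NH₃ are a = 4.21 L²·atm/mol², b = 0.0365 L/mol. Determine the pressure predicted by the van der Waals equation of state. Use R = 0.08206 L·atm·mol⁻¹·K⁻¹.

P = nRT/(V − nb) − a n²/V²
nRT/(V − nb) = (2.95)(0.08206)(733.4)/(1.97 − 2.95×0.0365) = 177.54/1.8623 = 95.334 atm
a n²/V² = (4.21)(2.95)²/(1.97)² = 9.4405 atm
P = 95.334 − 9.4405 = 85.89 atm

P ≈ 85.89 atm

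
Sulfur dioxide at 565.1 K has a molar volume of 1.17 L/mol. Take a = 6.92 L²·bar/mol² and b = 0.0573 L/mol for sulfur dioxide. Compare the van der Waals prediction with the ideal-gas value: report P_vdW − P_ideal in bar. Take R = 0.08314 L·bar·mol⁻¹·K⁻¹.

Ideal: P_ideal = RT/V_m = (0.08314)(565.1)/1.17 = 40.1559 bar
vdW: P = RT/(V_m − b) − a/V_m² = 46.9824/1.11270 − 6.92/1.36890 = 42.2238 − 5.05515 = 37.1687 bar
ΔP = 37.1687 − 40.1559 = -2.987 bar

ΔP ≈ -2.987 bar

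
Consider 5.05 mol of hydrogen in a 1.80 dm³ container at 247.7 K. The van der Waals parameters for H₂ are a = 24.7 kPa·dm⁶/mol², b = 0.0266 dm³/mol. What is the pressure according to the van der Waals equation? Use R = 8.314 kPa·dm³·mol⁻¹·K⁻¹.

P ≈ 6049 kPa

P = nRT/(V − nb) − a n²/V²
nRT/(V − nb) = (5.05)(8.314)(247.7)/(1.80 − 5.05×0.0266) = 10400/1.6657 = 6243.6 kPa
a n²/V² = (24.7)(5.05)²/(1.80)² = 194.42 kPa
P = 6243.6 − 194.42 = 6049 kPa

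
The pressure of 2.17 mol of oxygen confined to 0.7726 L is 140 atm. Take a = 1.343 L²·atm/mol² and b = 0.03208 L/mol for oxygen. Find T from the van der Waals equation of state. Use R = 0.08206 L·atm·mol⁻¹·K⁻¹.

T ≈ 594.5 K

T = (P + a n²/V²)(V − nb)/(nR)
P + a n²/V² = 140 + (1.343)(2.17)²/(0.7726)² = 150.59 atm
V − nb = 0.7726 − (2.17)(0.03208) = 0.70299 L
T = (150.59)(0.70299)/((2.17)(0.08206)) = 594.5 K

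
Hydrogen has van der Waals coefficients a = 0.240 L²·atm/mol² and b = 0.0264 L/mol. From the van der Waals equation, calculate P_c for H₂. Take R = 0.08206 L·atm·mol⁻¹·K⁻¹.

For a van der Waals gas, P_c = a/(27b²).
P_c = 0.240/(27×(0.0264)²) = 0.240/0.018818 = 12.75 atm

P_c ≈ 12.75 atm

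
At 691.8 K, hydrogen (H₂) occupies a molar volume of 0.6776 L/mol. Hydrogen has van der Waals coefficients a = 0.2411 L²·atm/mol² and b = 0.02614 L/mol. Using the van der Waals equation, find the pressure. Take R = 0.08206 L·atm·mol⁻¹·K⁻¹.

P ≈ 86.62 atm

P = RT/(V_m − b) − a/V_m²
RT/(V_m − b) = (0.08206)(691.8)/(0.6776 − 0.02614) = 56.769/0.65146 = 87.141 atm
a/V_m² = 0.2411/(0.6776)² = 0.52511 atm
P = 87.141 − 0.52511 = 86.62 atm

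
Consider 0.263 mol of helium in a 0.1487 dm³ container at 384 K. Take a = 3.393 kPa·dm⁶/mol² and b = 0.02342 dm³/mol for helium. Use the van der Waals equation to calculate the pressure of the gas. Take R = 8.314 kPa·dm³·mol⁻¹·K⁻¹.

P ≈ 5880 kPa

P = nRT/(V − nb) − a n²/V²
nRT/(V − nb) = (0.263)(8.314)(384)/(0.1487 − 0.263×0.02342) = 839.65/0.14254 = 5890.6 kPa
a n²/V² = (3.393)(0.263)²/(0.1487)² = 10.614 kPa
P = 5890.6 − 10.614 = 5880 kPa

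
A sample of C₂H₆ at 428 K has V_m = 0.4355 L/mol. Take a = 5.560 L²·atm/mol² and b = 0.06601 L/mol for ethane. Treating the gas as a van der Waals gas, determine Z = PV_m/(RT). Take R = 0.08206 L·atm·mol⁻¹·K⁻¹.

P = RT/(V_m − b) − a/V_m² = (0.08206)(428)/(0.4355 − 0.06601) − 5.560/(0.4355)²
  = 35.122/0.36949 − 29.316 = 95.055 − 29.316 = 65.739 atm
Z = PV_m/(RT) = (65.739)(0.4355)/((0.08206)(428)) = 28.629/35.122 = 0.8151

Z ≈ 0.8151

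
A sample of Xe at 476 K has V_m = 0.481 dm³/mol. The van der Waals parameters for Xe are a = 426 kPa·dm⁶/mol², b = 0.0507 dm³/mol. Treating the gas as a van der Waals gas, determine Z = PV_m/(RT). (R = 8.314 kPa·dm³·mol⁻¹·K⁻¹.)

P = RT/(V_m − b) − a/V_m² = (8.314)(476)/(0.481 − 0.0507) − 426/(0.481)²
  = 3957.5/0.43030 − 1841.3 = 9197.1 − 1841.3 = 7355.8 kPa
Z = PV_m/(RT) = (7355.8)(0.481)/((8.314)(476)) = 3538.1/3957.5 = 0.8940

Z ≈ 0.8940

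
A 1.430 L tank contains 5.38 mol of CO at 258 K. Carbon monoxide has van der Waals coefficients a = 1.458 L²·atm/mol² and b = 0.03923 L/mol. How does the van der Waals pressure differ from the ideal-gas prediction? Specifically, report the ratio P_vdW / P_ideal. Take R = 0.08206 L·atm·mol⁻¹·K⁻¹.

P_vdW / P_ideal ≈ 0.9141

Ideal: P_ideal = nRT/V = (5.38)(0.08206)(258)/1.430 = 79.6521 atm
vdW: P = nRT/(V − nb) − a n²/V² = 113.903/1.21894 − 42.2009/2.04490 = 93.4443 − 20.6371 = 72.8072 atm
Ratio = 72.8072/79.6521 = 0.9141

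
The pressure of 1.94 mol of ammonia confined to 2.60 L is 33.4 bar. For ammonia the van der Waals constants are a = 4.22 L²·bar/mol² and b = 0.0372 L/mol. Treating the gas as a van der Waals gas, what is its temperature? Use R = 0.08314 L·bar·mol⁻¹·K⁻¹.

T = (P + a n²/V²)(V − nb)/(nR)
P + a n²/V² = 33.4 + (4.22)(1.94)²/(2.60)² = 35.749 bar
V − nb = 2.60 − (1.94)(0.0372) = 2.5278 L
T = (35.749)(2.5278)/((1.94)(0.08314)) = 560.3 K

T ≈ 560.3 K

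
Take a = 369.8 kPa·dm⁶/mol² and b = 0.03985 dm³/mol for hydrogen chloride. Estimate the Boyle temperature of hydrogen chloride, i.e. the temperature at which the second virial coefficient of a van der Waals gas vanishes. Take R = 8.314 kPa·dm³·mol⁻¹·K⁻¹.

T_B ≈ 1116 K

For a van der Waals gas the second virial coefficient B₂ = b − a/(RT) vanishes at T_B = a/(Rb).
T_B = 369.8/(8.314×0.03985) = 369.8/0.33131 = 1116 K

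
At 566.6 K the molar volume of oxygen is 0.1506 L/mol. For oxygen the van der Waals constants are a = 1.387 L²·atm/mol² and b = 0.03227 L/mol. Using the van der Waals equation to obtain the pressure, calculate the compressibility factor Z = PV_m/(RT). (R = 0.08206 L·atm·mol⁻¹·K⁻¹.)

P = RT/(V_m − b) − a/V_m² = (0.08206)(566.6)/(0.1506 − 0.03227) − 1.387/(0.1506)²
  = 46.495/0.11833 − 61.154 = 392.93 − 61.154 = 331.78 atm
Z = PV_m/(RT) = (331.78)(0.1506)/((0.08206)(566.6)) = 49.966/46.495 = 1.075

Z ≈ 1.075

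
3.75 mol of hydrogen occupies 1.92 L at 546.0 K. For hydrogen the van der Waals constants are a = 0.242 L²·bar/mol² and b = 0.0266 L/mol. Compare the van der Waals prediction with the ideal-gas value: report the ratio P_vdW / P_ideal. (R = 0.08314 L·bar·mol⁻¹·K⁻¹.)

Ideal: P_ideal = nRT/V = (3.75)(0.08314)(546.0)/1.92 = 88.6610 bar
vdW: P = nRT/(V − nb) − a n²/V² = 170.229/1.82025 − 3.40313/3.68640 = 93.5196 − 0.923158 = 92.5964 bar
Ratio = 92.5964/88.6610 = 1.044

P_vdW / P_ideal ≈ 1.044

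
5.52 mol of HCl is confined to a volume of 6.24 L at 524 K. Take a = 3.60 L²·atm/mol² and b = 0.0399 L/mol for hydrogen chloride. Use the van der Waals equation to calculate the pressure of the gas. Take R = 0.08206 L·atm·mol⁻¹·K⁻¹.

P = nRT/(V − nb) − a n²/V²
nRT/(V − nb) = (5.52)(0.08206)(524)/(6.24 − 5.52×0.0399) = 237.36/6.0198 = 39.430 atm
a n²/V² = (3.60)(5.52)²/(6.24)² = 2.8172 atm
P = 39.430 − 2.8172 = 36.61 atm

P ≈ 36.61 atm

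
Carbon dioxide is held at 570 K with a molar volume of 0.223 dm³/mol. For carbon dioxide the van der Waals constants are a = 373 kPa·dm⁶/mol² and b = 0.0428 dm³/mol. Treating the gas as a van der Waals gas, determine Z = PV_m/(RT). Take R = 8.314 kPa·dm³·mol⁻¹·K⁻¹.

Z ≈ 0.8846

P = RT/(V_m − b) − a/V_m² = (8.314)(570)/(0.223 − 0.0428) − 373/(0.223)²
  = 4739.0/0.18020 − 7500.7 = 26299 − 7500.7 = 18798 kPa
Z = PV_m/(RT) = (18798)(0.223)/((8.314)(570)) = 4192.0/4739.0 = 0.8846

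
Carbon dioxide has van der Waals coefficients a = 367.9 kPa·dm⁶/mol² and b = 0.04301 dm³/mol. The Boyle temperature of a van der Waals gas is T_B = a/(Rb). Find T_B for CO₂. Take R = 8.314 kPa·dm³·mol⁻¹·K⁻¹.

For a van der Waals gas the second virial coefficient B₂ = b − a/(RT) vanishes at T_B = a/(Rb).
T_B = 367.9/(8.314×0.04301) = 367.9/0.35759 = 1029 K

T_B ≈ 1029 K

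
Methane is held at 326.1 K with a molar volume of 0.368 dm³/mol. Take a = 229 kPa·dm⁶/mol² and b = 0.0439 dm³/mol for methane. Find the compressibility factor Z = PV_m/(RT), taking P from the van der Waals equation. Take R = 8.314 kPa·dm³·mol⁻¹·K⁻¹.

P = RT/(V_m − b) − a/V_m² = (8.314)(326.1)/(0.368 − 0.0439) − 229/(0.368)²
  = 2711.2/0.32410 − 1691.0 = 8365.3 − 1691.0 = 6674.3 kPa
Z = PV_m/(RT) = (6674.3)(0.368)/((8.314)(326.1)) = 2456.1/2711.2 = 0.9059

Z ≈ 0.9059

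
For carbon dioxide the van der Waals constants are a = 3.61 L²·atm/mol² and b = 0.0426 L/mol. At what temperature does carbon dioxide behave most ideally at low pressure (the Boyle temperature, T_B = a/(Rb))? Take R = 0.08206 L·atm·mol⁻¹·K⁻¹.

T_B ≈ 1033 K

For a van der Waals gas the second virial coefficient B₂ = b − a/(RT) vanishes at T_B = a/(Rb).
T_B = 3.61/(0.08206×0.0426) = 3.61/0.0034958 = 1033 K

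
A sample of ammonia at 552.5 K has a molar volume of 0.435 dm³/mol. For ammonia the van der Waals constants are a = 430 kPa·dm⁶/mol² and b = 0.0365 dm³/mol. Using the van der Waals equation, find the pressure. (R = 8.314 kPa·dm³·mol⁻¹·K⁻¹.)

P ≈ 9255 kPa

P = RT/(V_m − b) − a/V_m²
RT/(V_m − b) = (8.314)(552.5)/(0.435 − 0.0365) = 4593.5/0.39850 = 11527 kPa
a/V_m² = 430/(0.435)² = 2272.4 kPa
P = 11527 − 2272.4 = 9255 kPa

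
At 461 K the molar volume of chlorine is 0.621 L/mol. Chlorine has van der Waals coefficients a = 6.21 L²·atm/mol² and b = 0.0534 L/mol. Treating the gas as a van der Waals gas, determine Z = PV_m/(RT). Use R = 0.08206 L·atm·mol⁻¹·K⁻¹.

Z ≈ 0.8297

P = RT/(V_m − b) − a/V_m² = (0.08206)(461)/(0.621 − 0.0534) − 6.21/(0.621)²
  = 37.830/0.56760 − 16.103 = 66.649 − 16.103 = 50.546 atm
Z = PV_m/(RT) = (50.546)(0.621)/((0.08206)(461)) = 31.389/37.830 = 0.8297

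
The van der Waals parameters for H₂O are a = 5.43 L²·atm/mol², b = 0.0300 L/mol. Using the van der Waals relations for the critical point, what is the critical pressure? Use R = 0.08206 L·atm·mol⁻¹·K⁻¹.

For a van der Waals gas, P_c = a/(27b²).
P_c = 5.43/(27×(0.0300)²) = 5.43/0.024300 = 223.5 atm

P_c ≈ 223.5 atm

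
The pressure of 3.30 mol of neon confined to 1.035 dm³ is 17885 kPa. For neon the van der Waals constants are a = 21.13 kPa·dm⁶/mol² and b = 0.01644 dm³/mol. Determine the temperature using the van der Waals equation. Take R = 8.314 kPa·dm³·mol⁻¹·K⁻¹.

T ≈ 647.0 K

T = (P + a n²/V²)(V − nb)/(nR)
P + a n²/V² = 17885 + (21.13)(3.30)²/(1.035)² = 18100 kPa
V − nb = 1.035 − (3.30)(0.01644) = 0.98075 dm³
T = (18100)(0.98075)/((3.30)(8.314)) = 647.0 K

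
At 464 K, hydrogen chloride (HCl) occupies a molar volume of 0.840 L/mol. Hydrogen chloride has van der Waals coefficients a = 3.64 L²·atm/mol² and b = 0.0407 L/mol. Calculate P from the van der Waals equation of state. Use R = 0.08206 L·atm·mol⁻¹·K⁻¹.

P = RT/(V_m − b) − a/V_m²
RT/(V_m − b) = (0.08206)(464)/(0.840 − 0.0407) = 38.076/0.79930 = 47.637 atm
a/V_m² = 3.64/(0.840)² = 5.1587 atm
P = 47.637 − 5.1587 = 42.48 atm

P ≈ 42.48 atm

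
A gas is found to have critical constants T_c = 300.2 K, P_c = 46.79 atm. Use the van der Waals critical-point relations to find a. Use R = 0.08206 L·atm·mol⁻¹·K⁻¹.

From T_c = 8a/(27Rb) and P_c = a/(27b²): a = 27 R² T_c²/(64 P_c).
a = 27×(0.08206)²×(300.2)²/(64×46.79) = 16385/2994.6 = 5.472 L²·atm/mol²

a ≈ 5.472 L²·atm/mol²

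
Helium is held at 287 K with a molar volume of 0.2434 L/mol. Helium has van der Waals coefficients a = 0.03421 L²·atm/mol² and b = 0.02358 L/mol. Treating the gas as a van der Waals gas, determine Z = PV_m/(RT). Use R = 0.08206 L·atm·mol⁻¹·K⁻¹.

P = RT/(V_m − b) − a/V_m² = (0.08206)(287)/(0.2434 − 0.02358) − 0.03421/(0.2434)²
  = 23.551/0.21982 − 0.57745 = 107.14 − 0.57745 = 106.56 atm
Z = PV_m/(RT) = (106.56)(0.2434)/((0.08206)(287)) = 25.937/23.551 = 1.101

Z ≈ 1.101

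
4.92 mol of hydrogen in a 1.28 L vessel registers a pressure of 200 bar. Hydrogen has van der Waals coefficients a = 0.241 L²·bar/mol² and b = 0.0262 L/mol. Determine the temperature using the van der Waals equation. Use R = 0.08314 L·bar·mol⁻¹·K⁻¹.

T = (P + a n²/V²)(V − nb)/(nR)
P + a n²/V² = 200 + (0.241)(4.92)²/(1.28)² = 203.56 bar
V − nb = 1.28 − (4.92)(0.0262) = 1.1511 L
T = (203.56)(1.1511)/((4.92)(0.08314)) = 572.8 K

T ≈ 572.8 K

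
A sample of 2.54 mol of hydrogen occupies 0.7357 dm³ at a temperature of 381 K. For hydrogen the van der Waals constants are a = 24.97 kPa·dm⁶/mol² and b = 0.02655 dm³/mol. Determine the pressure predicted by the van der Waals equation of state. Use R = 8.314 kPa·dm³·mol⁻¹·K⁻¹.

P = nRT/(V − nb) − a n²/V²
nRT/(V − nb) = (2.54)(8.314)(381)/(0.7357 − 2.54×0.02655) = 8045.8/0.66826 = 12040 kPa
a n²/V² = (24.97)(2.54)²/(0.7357)² = 297.64 kPa
P = 12040 − 297.64 = 11742 kPa

P ≈ 11742 kPa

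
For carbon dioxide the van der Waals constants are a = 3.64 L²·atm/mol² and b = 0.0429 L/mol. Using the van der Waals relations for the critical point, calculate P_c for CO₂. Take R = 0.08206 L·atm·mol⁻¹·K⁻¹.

P_c ≈ 73.25 atm

For a van der Waals gas, P_c = a/(27b²).
P_c = 3.64/(27×(0.0429)²) = 3.64/0.049691 = 73.25 atm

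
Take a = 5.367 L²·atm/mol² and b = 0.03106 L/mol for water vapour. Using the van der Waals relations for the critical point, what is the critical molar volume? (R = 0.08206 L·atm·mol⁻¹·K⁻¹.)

V_m,c ≈ 0.09318 L/mol

For a van der Waals gas, V_m,c = 3b.
V_m,c = 3×0.03106 = 0.09318 L/mol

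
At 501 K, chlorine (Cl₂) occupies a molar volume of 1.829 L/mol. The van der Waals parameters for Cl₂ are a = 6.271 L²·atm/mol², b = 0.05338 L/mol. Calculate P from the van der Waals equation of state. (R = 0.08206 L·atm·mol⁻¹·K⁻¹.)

P = RT/(V_m − b) − a/V_m²
RT/(V_m − b) = (0.08206)(501)/(1.829 − 0.05338) = 41.112/1.7756 = 23.154 atm
a/V_m² = 6.271/(1.829)² = 1.8746 atm
P = 23.154 − 1.8746 = 21.28 atm

P ≈ 21.28 atm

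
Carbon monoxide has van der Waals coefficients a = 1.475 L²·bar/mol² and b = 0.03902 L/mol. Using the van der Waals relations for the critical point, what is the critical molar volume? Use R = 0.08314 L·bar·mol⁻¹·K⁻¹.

For a van der Waals gas, V_m,c = 3b.
V_m,c = 3×0.03902 = 0.1171 L/mol

V_m,c ≈ 0.1171 L/mol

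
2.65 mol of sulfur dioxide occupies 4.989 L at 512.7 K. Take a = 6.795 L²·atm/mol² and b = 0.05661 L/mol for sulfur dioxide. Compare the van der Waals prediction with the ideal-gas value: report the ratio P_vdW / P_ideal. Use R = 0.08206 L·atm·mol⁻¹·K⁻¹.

Ideal: P_ideal = nRT/V = (2.65)(0.08206)(512.7)/4.989 = 22.3474 atm
vdW: P = nRT/(V − nb) − a n²/V² = 111.491/4.83898 − 47.7179/24.8901 = 23.0402 − 1.91714 = 21.1231 atm
Ratio = 21.1231/22.3474 = 0.9452

P_vdW / P_ideal ≈ 0.9452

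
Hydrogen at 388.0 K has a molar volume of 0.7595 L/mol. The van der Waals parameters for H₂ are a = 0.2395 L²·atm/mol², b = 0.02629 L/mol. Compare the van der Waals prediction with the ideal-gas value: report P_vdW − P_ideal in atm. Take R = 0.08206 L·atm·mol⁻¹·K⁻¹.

ΔP ≈ 1.088 atm

Ideal: P_ideal = RT/V_m = (0.08206)(388.0)/0.7595 = 41.9214 atm
vdW: P = RT/(V_m − b) − a/V_m² = 31.8393/0.733210 − 0.2395/0.576840 = 43.4245 − 0.415193 = 43.0093 atm
ΔP = 43.0093 − 41.9214 = 1.088 atm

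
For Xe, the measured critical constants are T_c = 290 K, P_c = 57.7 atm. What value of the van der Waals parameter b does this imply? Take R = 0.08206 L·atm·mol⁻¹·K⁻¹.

b ≈ 0.05155 L/mol

From T_c = 8a/(27Rb) and P_c = a/(27b²): b = R T_c/(8 P_c).
b = (0.08206)(290)/(8×57.7) = 23.797/461.60 = 0.05155 L/mol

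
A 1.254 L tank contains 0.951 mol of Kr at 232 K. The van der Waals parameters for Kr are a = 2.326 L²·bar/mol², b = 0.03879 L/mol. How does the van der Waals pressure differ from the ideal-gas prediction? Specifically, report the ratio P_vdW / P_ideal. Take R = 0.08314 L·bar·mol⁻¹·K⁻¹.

Ideal: P_ideal = nRT/V = (0.951)(0.08314)(232)/1.254 = 14.6279 bar
vdW: P = nRT/(V − nb) − a n²/V² = 18.3433/1.21711 − 2.10364/1.57252 = 15.0712 − 1.33775 = 13.7335 bar
Ratio = 13.7335/14.6279 = 0.9389

P_vdW / P_ideal ≈ 0.9389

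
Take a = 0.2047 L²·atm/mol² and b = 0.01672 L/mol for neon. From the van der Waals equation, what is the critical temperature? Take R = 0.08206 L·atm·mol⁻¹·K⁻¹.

For a van der Waals gas, T_c = 8a/(27Rb).
T_c = 8×0.2047/(27×0.08206×0.01672) = 1.6376/0.037045 = 44.21 K

T_c ≈ 44.21 K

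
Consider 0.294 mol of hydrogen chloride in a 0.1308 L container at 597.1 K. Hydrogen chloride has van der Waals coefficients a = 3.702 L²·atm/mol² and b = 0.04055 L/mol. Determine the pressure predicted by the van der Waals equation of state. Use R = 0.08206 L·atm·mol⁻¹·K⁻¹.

P = nRT/(V − nb) − a n²/V²
nRT/(V − nb) = (0.294)(0.08206)(597.1)/(0.1308 − 0.294×0.04055) = 14.405/0.11888 = 121.17 atm
a n²/V² = (3.702)(0.294)²/(0.1308)² = 18.703 atm
P = 121.17 − 18.703 = 102.5 atm

P ≈ 102.5 atm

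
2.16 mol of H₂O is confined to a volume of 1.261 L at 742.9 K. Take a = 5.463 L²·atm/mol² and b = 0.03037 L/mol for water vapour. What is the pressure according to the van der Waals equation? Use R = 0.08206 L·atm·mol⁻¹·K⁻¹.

P ≈ 94.13 atm

P = nRT/(V − nb) − a n²/V²
nRT/(V − nb) = (2.16)(0.08206)(742.9)/(1.261 − 2.16×0.03037) = 131.68/1.1954 = 110.16 atm
a n²/V² = (5.463)(2.16)²/(1.261)² = 16.029 atm
P = 110.16 − 16.029 = 94.13 atm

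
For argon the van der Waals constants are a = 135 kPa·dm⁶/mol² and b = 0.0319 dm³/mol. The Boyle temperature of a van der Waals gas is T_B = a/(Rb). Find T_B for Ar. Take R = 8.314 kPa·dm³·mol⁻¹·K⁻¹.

T_B ≈ 509.0 K

For a van der Waals gas the second virial coefficient B₂ = b − a/(RT) vanishes at T_B = a/(Rb).
T_B = 135/(8.314×0.0319) = 135/0.26522 = 509.0 K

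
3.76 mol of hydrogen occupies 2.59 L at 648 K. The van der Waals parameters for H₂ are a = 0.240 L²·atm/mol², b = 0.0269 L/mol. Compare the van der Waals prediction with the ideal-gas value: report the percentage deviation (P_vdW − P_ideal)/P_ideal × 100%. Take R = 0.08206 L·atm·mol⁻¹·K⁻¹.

Ideal: P_ideal = nRT/V = (3.76)(0.08206)(648)/2.59 = 77.1960 atm
vdW: P = nRT/(V − nb) − a n²/V² = 199.938/2.48886 − 3.39302/6.70810 = 80.3332 − 0.505809 = 79.8274 atm
% deviation = (79.8274 − 77.1960)/77.1960 × 100% = 3.41%

3.41 %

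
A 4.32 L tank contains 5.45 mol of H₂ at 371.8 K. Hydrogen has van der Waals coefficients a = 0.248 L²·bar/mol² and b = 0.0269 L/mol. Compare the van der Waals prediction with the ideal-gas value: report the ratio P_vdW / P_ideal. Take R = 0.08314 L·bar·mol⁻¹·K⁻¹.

P_vdW / P_ideal ≈ 1.025

Ideal: P_ideal = nRT/V = (5.45)(0.08314)(371.8)/4.32 = 38.9971 bar
vdW: P = nRT/(V − nb) − a n²/V² = 168.467/4.17340 − 7.36622/18.6624 = 40.3668 − 0.394709 = 39.9721 bar
Ratio = 39.9721/38.9971 = 1.025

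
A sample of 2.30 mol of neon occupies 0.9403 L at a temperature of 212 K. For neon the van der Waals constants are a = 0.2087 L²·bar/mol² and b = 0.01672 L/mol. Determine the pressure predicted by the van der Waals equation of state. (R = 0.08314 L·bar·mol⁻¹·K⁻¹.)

P ≈ 43.70 bar

P = nRT/(V − nb) − a n²/V²
nRT/(V − nb) = (2.30)(0.08314)(212)/(0.9403 − 2.30×0.01672) = 40.539/0.90184 = 44.951 bar
a n²/V² = (0.2087)(2.30)²/(0.9403)² = 1.2487 bar
P = 44.951 − 1.2487 = 43.70 bar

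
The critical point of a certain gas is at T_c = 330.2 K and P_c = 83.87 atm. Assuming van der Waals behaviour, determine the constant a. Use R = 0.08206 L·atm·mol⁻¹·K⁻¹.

a ≈ 3.693 L²·atm/mol²

From T_c = 8a/(27Rb) and P_c = a/(27b²): a = 27 R² T_c²/(64 P_c).
a = 27×(0.08206)²×(330.2)²/(64×83.87) = 19824/5367.7 = 3.693 L²·atm/mol²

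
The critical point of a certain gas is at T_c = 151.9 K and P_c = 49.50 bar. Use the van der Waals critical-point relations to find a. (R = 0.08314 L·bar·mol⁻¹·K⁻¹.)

From T_c = 8a/(27Rb) and P_c = a/(27b²): a = 27 R² T_c²/(64 P_c).
a = 27×(0.08314)²×(151.9)²/(64×49.50) = 4306.3/3168.0 = 1.359 L²·bar/mol²

a ≈ 1.359 L²·bar/mol²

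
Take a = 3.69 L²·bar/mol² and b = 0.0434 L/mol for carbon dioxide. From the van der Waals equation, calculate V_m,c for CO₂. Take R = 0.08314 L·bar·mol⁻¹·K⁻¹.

V_m,c ≈ 0.1302 L/mol

For a van der Waals gas, V_m,c = 3b.
V_m,c = 3×0.0434 = 0.1302 L/mol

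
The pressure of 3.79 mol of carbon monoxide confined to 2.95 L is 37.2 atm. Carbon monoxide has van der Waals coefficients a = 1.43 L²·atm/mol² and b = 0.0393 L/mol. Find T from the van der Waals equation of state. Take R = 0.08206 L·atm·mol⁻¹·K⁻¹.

T ≈ 356.3 K

T = (P + a n²/V²)(V − nb)/(nR)
P + a n²/V² = 37.2 + (1.43)(3.79)²/(2.95)² = 39.560 atm
V − nb = 2.95 − (3.79)(0.0393) = 2.8011 L
T = (39.560)(2.8011)/((3.79)(0.08206)) = 356.3 K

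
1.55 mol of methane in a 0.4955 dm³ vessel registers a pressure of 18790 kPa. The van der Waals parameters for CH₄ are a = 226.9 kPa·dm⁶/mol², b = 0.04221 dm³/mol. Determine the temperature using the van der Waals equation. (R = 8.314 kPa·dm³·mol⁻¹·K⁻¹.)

T = (P + a n²/V²)(V − nb)/(nR)
P + a n²/V² = 18790 + (226.9)(1.55)²/(0.4955)² = 21010 kPa
V − nb = 0.4955 − (1.55)(0.04221) = 0.43007 dm³
T = (21010)(0.43007)/((1.55)(8.314)) = 701.2 K

T ≈ 701.2 K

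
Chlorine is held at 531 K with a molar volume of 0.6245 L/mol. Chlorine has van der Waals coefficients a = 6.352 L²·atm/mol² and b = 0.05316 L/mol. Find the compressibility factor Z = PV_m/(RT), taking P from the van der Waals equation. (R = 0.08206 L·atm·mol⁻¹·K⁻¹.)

P = RT/(V_m − b) − a/V_m² = (0.08206)(531)/(0.6245 − 0.05316) − 6.352/(0.6245)²
  = 43.574/0.57134 − 16.287 = 76.266 − 16.287 = 59.979 atm
Z = PV_m/(RT) = (59.979)(0.6245)/((0.08206)(531)) = 37.457/43.574 = 0.8596

Z ≈ 0.8596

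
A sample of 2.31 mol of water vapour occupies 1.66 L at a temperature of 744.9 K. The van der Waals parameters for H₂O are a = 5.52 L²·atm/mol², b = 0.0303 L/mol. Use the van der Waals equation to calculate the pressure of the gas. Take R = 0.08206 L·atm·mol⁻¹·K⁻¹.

P = nRT/(V − nb) − a n²/V²
nRT/(V − nb) = (2.31)(0.08206)(744.9)/(1.66 − 2.31×0.0303) = 141.20/1.5900 = 88.805 atm
a n²/V² = (5.52)(2.31)²/(1.66)² = 10.689 atm
P = 88.805 − 10.689 = 78.12 atm

P ≈ 78.12 atm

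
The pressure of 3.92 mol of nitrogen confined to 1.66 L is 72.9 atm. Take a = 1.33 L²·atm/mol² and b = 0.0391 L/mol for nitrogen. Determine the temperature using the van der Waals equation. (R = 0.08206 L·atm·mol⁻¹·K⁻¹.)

T = (P + a n²/V²)(V − nb)/(nR)
P + a n²/V² = 72.9 + (1.33)(3.92)²/(1.66)² = 80.317 atm
V − nb = 1.66 − (3.92)(0.0391) = 1.5067 L
T = (80.317)(1.5067)/((3.92)(0.08206)) = 376.2 K

T ≈ 376.2 K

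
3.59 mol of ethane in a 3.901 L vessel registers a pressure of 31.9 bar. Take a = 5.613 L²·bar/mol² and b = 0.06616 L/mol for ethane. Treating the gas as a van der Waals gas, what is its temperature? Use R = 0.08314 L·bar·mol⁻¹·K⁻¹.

T = (P + a n²/V²)(V − nb)/(nR)
P + a n²/V² = 31.9 + (5.613)(3.59)²/(3.901)² = 36.654 bar
V − nb = 3.901 − (3.59)(0.06616) = 3.6635 L
T = (36.654)(3.6635)/((3.59)(0.08314)) = 449.9 K

T ≈ 449.9 K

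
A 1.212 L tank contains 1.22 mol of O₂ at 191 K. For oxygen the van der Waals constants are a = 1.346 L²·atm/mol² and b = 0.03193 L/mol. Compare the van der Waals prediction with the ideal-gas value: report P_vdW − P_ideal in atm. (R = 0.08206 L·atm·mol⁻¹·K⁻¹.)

ΔP ≈ -0.840 atm

Ideal: P_ideal = nRT/V = (1.22)(0.08206)(191)/1.212 = 15.7769 atm
vdW: P = nRT/(V − nb) − a n²/V² = 19.1216/1.17305 − 2.00339/1.46894 = 16.3008 − 1.36383 = 14.9370 atm
ΔP = 14.9370 − 15.7769 = -0.840 atm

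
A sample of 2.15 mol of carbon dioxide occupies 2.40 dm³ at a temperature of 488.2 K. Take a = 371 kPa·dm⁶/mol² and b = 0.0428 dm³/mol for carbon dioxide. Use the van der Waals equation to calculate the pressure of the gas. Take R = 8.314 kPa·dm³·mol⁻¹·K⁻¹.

P = nRT/(V − nb) − a n²/V²
nRT/(V − nb) = (2.15)(8.314)(488.2)/(2.40 − 2.15×0.0428) = 8726.6/2.3080 = 3781.0 kPa
a n²/V² = (371)(2.15)²/(2.40)² = 297.73 kPa
P = 3781.0 − 297.73 = 3483 kPa

P ≈ 3483 kPa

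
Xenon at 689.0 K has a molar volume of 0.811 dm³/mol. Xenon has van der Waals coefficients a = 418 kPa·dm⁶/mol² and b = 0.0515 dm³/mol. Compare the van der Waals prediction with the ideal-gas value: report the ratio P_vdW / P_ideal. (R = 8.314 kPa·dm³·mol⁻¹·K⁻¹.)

P_vdW / P_ideal ≈ 0.9778

Ideal: P_ideal = RT/V_m = (8.314)(689.0)/0.811 = 7063.31 kPa
vdW: P = RT/(V_m − b) − a/V_m² = 5728.35/0.759500 − 418/0.657721 = 7542.26 − 635.528 = 6906.73 kPa
Ratio = 6906.73/7063.31 = 0.9778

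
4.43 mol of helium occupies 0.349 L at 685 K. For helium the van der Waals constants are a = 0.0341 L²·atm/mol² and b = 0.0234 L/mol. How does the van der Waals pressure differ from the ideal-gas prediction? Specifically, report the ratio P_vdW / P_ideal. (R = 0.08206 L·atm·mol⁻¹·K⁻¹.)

P_vdW / P_ideal ≈ 1.415

Ideal: P_ideal = nRT/V = (4.43)(0.08206)(685)/0.349 = 713.511 atm
vdW: P = nRT/(V − nb) − a n²/V² = 249.015/0.245338 − 0.669209/0.121801 = 1014.99 − 5.49428 = 1009.50 atm
Ratio = 1009.50/713.511 = 1.415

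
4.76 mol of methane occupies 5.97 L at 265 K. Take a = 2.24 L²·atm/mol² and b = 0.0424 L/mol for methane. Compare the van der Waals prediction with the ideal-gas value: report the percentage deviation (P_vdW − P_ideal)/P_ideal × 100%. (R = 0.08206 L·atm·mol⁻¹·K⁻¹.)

-4.71 %

Ideal: P_ideal = nRT/V = (4.76)(0.08206)(265)/5.97 = 17.3384 atm
vdW: P = nRT/(V − nb) − a n²/V² = 103.510/5.76818 − 50.7530/35.6409 = 17.9450 − 1.42401 = 16.5210 atm
% deviation = (16.5210 − 17.3384)/17.3384 × 100% = -4.71%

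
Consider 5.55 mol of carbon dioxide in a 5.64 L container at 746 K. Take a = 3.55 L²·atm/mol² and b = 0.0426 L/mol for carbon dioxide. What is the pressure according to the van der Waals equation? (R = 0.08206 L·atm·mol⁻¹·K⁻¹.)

P ≈ 59.44 atm

P = nRT/(V − nb) − a n²/V²
nRT/(V − nb) = (5.55)(0.08206)(746)/(5.64 − 5.55×0.0426) = 339.75/5.4036 = 62.875 atm
a n²/V² = (3.55)(5.55)²/(5.64)² = 3.4376 atm
P = 62.875 − 3.4376 = 59.44 atm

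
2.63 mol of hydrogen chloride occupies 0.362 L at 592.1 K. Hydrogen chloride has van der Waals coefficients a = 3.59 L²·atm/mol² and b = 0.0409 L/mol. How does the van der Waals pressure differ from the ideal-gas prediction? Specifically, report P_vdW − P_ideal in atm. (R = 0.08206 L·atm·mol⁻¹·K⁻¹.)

Ideal: P_ideal = nRT/V = (2.63)(0.08206)(592.1)/0.362 = 352.999 atm
vdW: P = nRT/(V − nb) − a n²/V² = 127.786/0.254433 − 24.8317/0.131044 = 502.238 − 189.491 = 312.747 atm
ΔP = 312.747 − 352.999 = -40.25 atm

ΔP ≈ -40.25 atm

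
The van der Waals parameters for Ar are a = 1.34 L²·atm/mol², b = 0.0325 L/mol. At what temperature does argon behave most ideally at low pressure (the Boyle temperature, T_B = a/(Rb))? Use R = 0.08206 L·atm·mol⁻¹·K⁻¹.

For a van der Waals gas the second virial coefficient B₂ = b − a/(RT) vanishes at T_B = a/(Rb).
T_B = 1.34/(0.08206×0.0325) = 1.34/0.0026670 = 502.4 K

T_B ≈ 502.4 K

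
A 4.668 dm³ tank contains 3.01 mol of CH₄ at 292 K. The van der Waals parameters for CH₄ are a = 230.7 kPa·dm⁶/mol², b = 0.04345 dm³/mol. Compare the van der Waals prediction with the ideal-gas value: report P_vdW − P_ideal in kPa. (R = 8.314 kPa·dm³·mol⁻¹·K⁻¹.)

Ideal: P_ideal = nRT/V = (3.01)(8.314)(292)/4.668 = 1565.41 kPa
vdW: P = nRT/(V − nb) − a n²/V² = 7307.34/4.53722 − 2090.17/21.7902 = 1610.53 − 95.9225 = 1514.61 kPa
ΔP = 1514.61 − 1565.41 = -50.8 kPa

ΔP ≈ -50.8 kPa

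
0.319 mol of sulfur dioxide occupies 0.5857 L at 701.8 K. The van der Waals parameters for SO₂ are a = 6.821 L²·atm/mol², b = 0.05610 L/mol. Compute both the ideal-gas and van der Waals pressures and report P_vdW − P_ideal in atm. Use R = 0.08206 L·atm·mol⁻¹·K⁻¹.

ΔP ≈ -1.035 atm

Ideal: P_ideal = nRT/V = (0.319)(0.08206)(701.8)/0.5857 = 31.3661 atm
vdW: P = nRT/(V − nb) − a n²/V² = 18.3711/0.567804 − 0.694112/0.343044 = 32.3547 − 2.02339 = 30.3313 atm
ΔP = 30.3313 − 31.3661 = -1.035 atm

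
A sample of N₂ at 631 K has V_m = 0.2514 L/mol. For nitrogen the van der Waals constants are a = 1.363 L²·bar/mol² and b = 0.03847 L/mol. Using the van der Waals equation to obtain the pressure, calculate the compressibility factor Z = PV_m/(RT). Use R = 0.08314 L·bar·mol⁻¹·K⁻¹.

Z ≈ 1.077

P = RT/(V_m − b) − a/V_m² = (0.08314)(631)/(0.2514 − 0.03847) − 1.363/(0.2514)²
  = 52.461/0.21293 − 21.566 = 246.38 − 21.566 = 224.81 bar
Z = PV_m/(RT) = (224.81)(0.2514)/((0.08314)(631)) = 56.517/52.461 = 1.077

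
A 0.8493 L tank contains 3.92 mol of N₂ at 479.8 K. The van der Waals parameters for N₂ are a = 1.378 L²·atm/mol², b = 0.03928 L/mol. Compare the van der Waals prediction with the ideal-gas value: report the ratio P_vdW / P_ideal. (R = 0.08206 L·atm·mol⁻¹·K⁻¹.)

Ideal: P_ideal = nRT/V = (3.92)(0.08206)(479.8)/0.8493 = 181.726 atm
vdW: P = nRT/(V − nb) − a n²/V² = 154.340/0.695322 − 21.1749/0.721310 = 221.969 − 29.3562 = 192.613 atm
Ratio = 192.613/181.726 = 1.060

P_vdW / P_ideal ≈ 1.060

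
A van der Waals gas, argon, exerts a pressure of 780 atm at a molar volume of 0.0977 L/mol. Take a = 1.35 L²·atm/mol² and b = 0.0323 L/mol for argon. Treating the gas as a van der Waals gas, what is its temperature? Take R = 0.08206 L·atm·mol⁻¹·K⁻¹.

T ≈ 734.4 K

T = (P + a/V_m²)(V_m − b)/R
P + a/V_m² = 780 + 1.35/(0.0977)² = 921.43 atm
V_m − b = 0.0977 − 0.0323 = 0.065400 L/mol
T = (921.43)(0.065400)/0.08206 = 734.4 K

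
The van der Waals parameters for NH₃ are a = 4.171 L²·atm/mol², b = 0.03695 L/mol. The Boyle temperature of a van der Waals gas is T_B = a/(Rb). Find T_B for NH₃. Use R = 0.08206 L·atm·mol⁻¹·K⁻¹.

For a van der Waals gas the second virial coefficient B₂ = b − a/(RT) vanishes at T_B = a/(Rb).
T_B = 4.171/(0.08206×0.03695) = 4.171/0.0030321 = 1376 K

T_B ≈ 1376 K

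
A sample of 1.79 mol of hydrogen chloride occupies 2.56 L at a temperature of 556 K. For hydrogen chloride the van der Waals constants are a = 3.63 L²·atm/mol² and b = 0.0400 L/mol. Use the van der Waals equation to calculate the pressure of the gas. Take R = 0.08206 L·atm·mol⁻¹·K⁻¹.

P = nRT/(V − nb) − a n²/V²
nRT/(V − nb) = (1.79)(0.08206)(556)/(2.56 − 1.79×0.0400) = 81.669/2.4884 = 32.820 atm
a n²/V² = (3.63)(1.79)²/(2.56)² = 1.7747 atm
P = 32.820 − 1.7747 = 31.05 atm

P ≈ 31.05 atm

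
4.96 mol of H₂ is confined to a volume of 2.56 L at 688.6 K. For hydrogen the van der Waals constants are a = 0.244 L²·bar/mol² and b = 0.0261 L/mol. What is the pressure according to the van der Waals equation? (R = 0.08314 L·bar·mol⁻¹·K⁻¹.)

P = nRT/(V − nb) − a n²/V²
nRT/(V − nb) = (4.96)(0.08314)(688.6)/(2.56 − 4.96×0.0261) = 283.96/2.4305 = 116.83 bar
a n²/V² = (0.244)(4.96)²/(2.56)² = 0.91595 bar
P = 116.83 − 0.91595 = 115.9 bar

P ≈ 115.9 bar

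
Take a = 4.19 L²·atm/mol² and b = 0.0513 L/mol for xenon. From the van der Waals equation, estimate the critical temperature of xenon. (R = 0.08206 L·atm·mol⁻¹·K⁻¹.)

For a van der Waals gas, T_c = 8a/(27Rb).
T_c = 8×4.19/(27×0.08206×0.0513) = 33.520/0.11366 = 294.9 K

T_c ≈ 294.9 K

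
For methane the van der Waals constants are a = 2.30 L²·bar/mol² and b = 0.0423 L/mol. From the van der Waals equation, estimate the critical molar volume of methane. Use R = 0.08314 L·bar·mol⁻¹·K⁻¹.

For a van der Waals gas, V_m,c = 3b.
V_m,c = 3×0.0423 = 0.1269 L/mol

V_m,c ≈ 0.1269 L/mol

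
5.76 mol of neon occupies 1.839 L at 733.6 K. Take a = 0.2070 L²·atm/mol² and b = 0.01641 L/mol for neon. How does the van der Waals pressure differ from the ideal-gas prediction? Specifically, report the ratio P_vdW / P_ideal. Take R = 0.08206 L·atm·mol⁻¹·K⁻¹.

P_vdW / P_ideal ≈ 1.043

Ideal: P_ideal = nRT/V = (5.76)(0.08206)(733.6)/1.839 = 188.552 atm
vdW: P = nRT/(V − nb) − a n²/V² = 346.747/1.74448 − 6.86776/3.38192 = 198.768 − 2.03073 = 196.737 atm
Ratio = 196.737/188.552 = 1.043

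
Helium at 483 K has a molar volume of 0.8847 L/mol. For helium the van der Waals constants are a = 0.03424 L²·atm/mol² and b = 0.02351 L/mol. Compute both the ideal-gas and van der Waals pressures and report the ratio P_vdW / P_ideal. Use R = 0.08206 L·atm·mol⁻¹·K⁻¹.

Ideal: P_ideal = RT/V_m = (0.08206)(483)/0.8847 = 44.8005 atm
vdW: P = RT/(V_m − b) − a/V_m² = 39.6350/0.861190 − 0.03424/0.782694 = 46.0235 − 0.0437463 = 45.9798 atm
Ratio = 45.9798/44.8005 = 1.026

P_vdW / P_ideal ≈ 1.026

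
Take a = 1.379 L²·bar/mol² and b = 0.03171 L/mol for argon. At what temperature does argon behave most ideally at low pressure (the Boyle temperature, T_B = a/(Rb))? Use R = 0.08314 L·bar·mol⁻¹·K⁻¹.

T_B ≈ 523.1 K

For a van der Waals gas the second virial coefficient B₂ = b − a/(RT) vanishes at T_B = a/(Rb).
T_B = 1.379/(0.08314×0.03171) = 1.379/0.0026364 = 523.1 K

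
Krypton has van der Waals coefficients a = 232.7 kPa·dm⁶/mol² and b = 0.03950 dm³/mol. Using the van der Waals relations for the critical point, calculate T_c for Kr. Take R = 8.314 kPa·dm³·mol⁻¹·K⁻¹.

T_c ≈ 209.9 K

For a van der Waals gas, T_c = 8a/(27Rb).
T_c = 8×232.7/(27×8.314×0.03950) = 1861.6/8.8669 = 209.9 K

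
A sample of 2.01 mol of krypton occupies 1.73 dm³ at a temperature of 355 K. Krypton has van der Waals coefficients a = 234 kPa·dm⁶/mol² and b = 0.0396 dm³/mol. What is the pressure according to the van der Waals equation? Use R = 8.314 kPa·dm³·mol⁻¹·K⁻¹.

P = nRT/(V − nb) − a n²/V²
nRT/(V − nb) = (2.01)(8.314)(355)/(1.73 − 2.01×0.0396) = 5932.5/1.6504 = 3594.6 kPa
a n²/V² = (234)(2.01)²/(1.73)² = 315.88 kPa
P = 3594.6 − 315.88 = 3279 kPa

P ≈ 3279 kPa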